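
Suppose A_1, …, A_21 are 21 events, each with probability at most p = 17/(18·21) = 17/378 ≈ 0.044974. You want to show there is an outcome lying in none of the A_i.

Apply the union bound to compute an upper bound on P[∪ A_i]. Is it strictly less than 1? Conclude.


Union bound: P[∪_{i=1}^{21} A_i] ≤ Σ_i P[A_i] ≤ 21·p = 21·(17/378) = 17/18.
Numerically: 17/18 ≈ 0.944444.
Is 17/18 < 1? YES.
Since P[∪ A_i] ≤ 17/18 < 1, the complement has P[∩ A_i^c] ≥ 1 − 17/18 = 1/18 > 0, so some outcome avoids every A_i.

21·p = 17/18 ≈ 0.944444; existence CERTIFIED by the union bound.


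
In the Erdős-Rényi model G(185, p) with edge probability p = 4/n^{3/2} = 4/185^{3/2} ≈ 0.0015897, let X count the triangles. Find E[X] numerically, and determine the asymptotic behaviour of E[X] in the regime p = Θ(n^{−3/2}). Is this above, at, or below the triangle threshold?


Number of potential triangles: C(185, 3) = 1038220.
Each occurs with probability p³ ≈ (0.0015897)³ ≈ 4.0170496e-09.
By linearity: E[X] = C(185, 3)·p³ ≈ 1038220 · 4.0170496e-09 ≈ 0.00417.
Since α = 3/2 > 1, p = c/n^{3/2} = o(1/n) is below the triangle threshold p ~ 1/n. Asymptotically E[X] ~ (c³/6)·n^{3(1−α)} = (4³/6)·n^{-1.5} → 0, so by Markov's inequality G has no triangles w.h.p.

E[X] ≈ 0.00417; in regime p = Θ(1/n^{3/2}) E[X] tends to 0 (below the triangle threshold p ~ 1/n).


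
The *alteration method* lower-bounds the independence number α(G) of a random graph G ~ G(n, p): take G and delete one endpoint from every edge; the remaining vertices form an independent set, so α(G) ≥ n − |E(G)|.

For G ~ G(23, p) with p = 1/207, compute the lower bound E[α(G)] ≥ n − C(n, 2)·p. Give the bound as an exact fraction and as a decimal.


E[|E(G)|] = C(23, 2)·p = 253 · (1/207) = 11/9.
E[α(G)] ≥ n − E[|E(G)|] = 23 − 11/9 = 196/9.
Numerically: ≈ 21.777778.
(This is only a lower bound; the true E[α(G)] may be larger.)

E[α(G)] ≥ 196/9 ≈ 21.777778.


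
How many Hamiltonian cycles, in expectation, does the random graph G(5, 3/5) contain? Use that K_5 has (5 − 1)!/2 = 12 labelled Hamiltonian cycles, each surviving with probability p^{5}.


K_5 has (5 − 1)!/2 = 12 labelled Hamiltonian cycles.
For each such Hamiltonian cycle H, let X_H = 1 if all 5 edges of H are present in G. Then P[X_H = 1] = p^{5} = (3/5)^{5} = 243/3125.
By linearity: E[X] = Σ_H E[X_H] = 12 · p^{5} = 12 · 243/3125 = 2916/3125.
Numerically: E[X] ≈ 0.933.

E[X] = 12 · (3/5)^{5} = 2916/3125 ≈ 0.933.


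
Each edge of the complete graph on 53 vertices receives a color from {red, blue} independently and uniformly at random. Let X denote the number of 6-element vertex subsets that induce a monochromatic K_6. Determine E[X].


Let X = Σ_S X_S over the C(53, 6) = 22957480 subsets S of size 6, where X_S = 1 if the K_6 on S is monochromatic.
For a fixed S, the K_6 on S has C(6, 2) = 15 edges. P[all 15 edges red] = (1/2)^15, and likewise for blue, so P[monochromatic] = 2·(1/2)^15 = 2^{1 − 15} = 1/16384.
Summing: E[X] = C(53, 6) · 2^{1 − 15} = 22957480 · 1/16384 = 2869685/2048.
Numerically: E[X] ≈ 1401.2134.

E[X] = C(53,6)·2^(1−C(6,2)) = 2869685/2048 ≈ 1401.2134.


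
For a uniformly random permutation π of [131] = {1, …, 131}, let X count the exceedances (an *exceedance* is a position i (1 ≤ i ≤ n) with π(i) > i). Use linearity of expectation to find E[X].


Write X = Σ_{i=1}^{131} X_i, where X_i = 1_{π(i) > i}.
For each fixed i, π(i) is uniform over {1, …, 131} (marginal of a uniform permutation), so P[π(i) > i] = (n − i)/n. Summing: Σ_{i=1}^{131} (n − i)/n = (0 + 1 + … + 130)/131 = 131(131 − 1)/(2·131) = (131 − 1)/2.
Hence E[X] = Σ_{i=1}^{131} (131 − i)/131 = 65 ≈ 65.000.

E[X] = 65 = 65.000.


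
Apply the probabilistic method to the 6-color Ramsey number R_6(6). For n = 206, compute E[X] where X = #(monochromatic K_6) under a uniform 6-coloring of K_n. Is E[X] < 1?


E[X] = C(206, 6) · 6^{1 − 15} = 98619368491 · 6^{−14} = 98619368491/78364164096.
As a reduced fraction: E[X] = 98619368491/78364164096 ≈ 1.2584753.
Is E[X] < 1? NO.
Since E[X] ≥ 1, the first-moment bound is inconclusive at n = 206; it does NOT by itself certify R_6(6) > 206.

E[X] = 98619368491/78364164096 ≈ 1.2584753; E[X] ≥ 1; first-moment method inconclusive here.


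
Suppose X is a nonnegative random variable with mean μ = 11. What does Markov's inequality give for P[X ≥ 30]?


μ = E[X] = 11, a = 30.
Markov: P[X ≥ 30] ≤ μ/a = (11)/30 = 11/30.
Numerically: ≈ 0.3667.
(Since a = 30 > μ = 11.0000, the bound 11/30 is < 1 and informative.)

P[X ≥ 30] ≤ 11/30 ≈ 0.3667.


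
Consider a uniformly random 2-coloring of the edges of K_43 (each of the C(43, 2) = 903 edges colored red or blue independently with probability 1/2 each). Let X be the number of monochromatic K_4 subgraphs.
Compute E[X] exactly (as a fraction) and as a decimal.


Let X = Σ_S X_S over the C(43, 4) = 123410 subsets S of size 4, where X_S = 1 if the K_4 on S is monochromatic.
For a fixed S, the K_4 on S has C(4, 2) = 6 edges. P[all 6 edges red] = (1/2)^6, and likewise for blue, so P[monochromatic] = 2·(1/2)^6 = 2^{1 − 6} = 1/32.
Summing: E[X] = C(43, 4) · 2^{1 − 6} = 123410 · 1/32 = 61705/16.
Numerically: E[X] ≈ 3856.562500.

E[X] = C(43,4)·2^(1−C(4,2)) = 61705/16 ≈ 3856.562500.


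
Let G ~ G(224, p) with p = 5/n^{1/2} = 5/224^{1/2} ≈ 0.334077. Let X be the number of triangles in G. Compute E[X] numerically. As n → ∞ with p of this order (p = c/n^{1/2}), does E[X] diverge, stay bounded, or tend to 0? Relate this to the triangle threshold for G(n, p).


Number of potential triangles: C(224, 3) = 1848224.
Each occurs with probability p³ ≈ (0.334077)³ ≈ 3.72853295e-02.
By linearity: E[X] = C(224, 3)·p³ ≈ 1848224 · 3.72853295e-02 ≈ 68911.640844.
Since α = 1/2 < 1, p = c/n^{1/2} ≫ 1/n is above the triangle threshold p ~ 1/n. Asymptotically E[X] ~ (c³/6)·n^{3(1−α)} = (5³/6)·n^{1.5} → ∞; triangles are abundant w.h.p.

E[X] ≈ 68911.640844; in regime p = Θ(1/n^{1/2}) E[X] diverges (above the triangle threshold p ~ 1/n).


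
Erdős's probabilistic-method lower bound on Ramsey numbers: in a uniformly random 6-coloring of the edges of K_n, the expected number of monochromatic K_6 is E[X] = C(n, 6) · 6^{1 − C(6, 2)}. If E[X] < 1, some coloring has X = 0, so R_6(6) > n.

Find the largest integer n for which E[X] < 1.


We need C(n, 6) · 6^{1 − 15} < 1, i.e. C(n, 6) < 6^{15 − 1} = 78364164096.
Check values of n near the boundary:
  n = 195: C(195, 6) = 70656049360; 70656049360 < 78364164096? YES
  n = 196: C(196, 6) = 72887293024; 72887293024 < 78364164096? YES
  n = 197: C(197, 6) = 75176946208; 75176946208 < 78364164096? YES
  n = 198: C(198, 6) = 77526225777; 77526225777 < 78364164096? YES
  n = 199: C(199, 6) = 79936367511; 79936367511 < 78364164096? NO
The largest n with C(n, 6) < 78364164096 is n = 198 (where E[X] = 25842075259/26121388032 ≈ 0.98931). Hence R_6(6) > 198, i.e. R_6(6) ≥ 199.

Largest n = 198; hence R_6(6) > 198.


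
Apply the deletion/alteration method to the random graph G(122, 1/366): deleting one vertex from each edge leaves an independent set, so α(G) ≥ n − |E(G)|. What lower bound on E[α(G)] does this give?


E[|E(G)|] = C(122, 2)·p = 7381 · (1/366) = 121/6.
E[α(G)] ≥ n − E[|E(G)|] = 122 − 121/6 = 611/6.
Numerically: ≈ 101.8333.
(This is only a lower bound; the true E[α(G)] may be larger.)

E[α(G)] ≥ 611/6 ≈ 101.8333.


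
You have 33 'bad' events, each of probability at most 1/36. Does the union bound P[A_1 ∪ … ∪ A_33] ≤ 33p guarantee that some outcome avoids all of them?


Union bound: P[∪_{i=1}^{33} A_i] ≤ Σ_i P[A_i] ≤ 33·p = 33·(1/36) = 11/12.
Numerically: 11/12 ≈ 0.917.
Is 11/12 < 1? YES.
Since P[∪ A_i] ≤ 11/12 < 1, the complement has P[∩ A_i^c] ≥ 1 − 11/12 = 1/12 > 0, so some outcome avoids every A_i.

33·p = 11/12 ≈ 0.917; existence CERTIFIED by the union bound.


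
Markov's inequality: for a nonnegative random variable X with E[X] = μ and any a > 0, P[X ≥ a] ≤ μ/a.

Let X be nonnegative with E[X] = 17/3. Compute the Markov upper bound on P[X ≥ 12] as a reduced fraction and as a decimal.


μ = E[X] = 17/3, a = 12.
Markov: P[X ≥ 12] ≤ μ/a = (17/3)/12 = 17/36.
Numerically: ≈ 0.472222.
(Since a = 12 > μ = 5.666667, the bound 17/36 is < 1 and informative.)

P[X ≥ 12] ≤ 17/36 ≈ 0.472222.


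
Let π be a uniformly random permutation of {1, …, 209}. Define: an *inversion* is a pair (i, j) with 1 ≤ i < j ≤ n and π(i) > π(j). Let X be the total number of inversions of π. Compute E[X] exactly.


Write X = Σ X_I over the C(209, 2) = 21736 pairs i < j, with X_I the indicator of one inversion.
There are 21736 indicators.
For each fixed pair i < j, the values π(i) and π(j) are two distinct elements of {1, …, 209} in uniformly random order; by symmetry P[π(i) > π(j)] = 1/2.
By linearity: E[X] = 21736 · (1/2) = C(209, 2) · (1/2) = 21736/2 = 10868 ≈ 10868.000.

E[X] = 10868 = 10868.000.


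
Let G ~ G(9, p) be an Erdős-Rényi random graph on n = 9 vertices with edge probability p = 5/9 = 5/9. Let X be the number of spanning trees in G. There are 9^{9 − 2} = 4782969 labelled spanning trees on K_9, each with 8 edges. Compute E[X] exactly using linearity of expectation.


K_9 has 9^{9 − 2} = 4782969 labelled spanning trees.
For each such spanning tree H, let X_H = 1 if all 8 edges of H are present in G. Then P[X_H = 1] = p^{8} = (5/9)^{8} = 390625/43046721.
By linearity of expectation: E[X] = Σ_H E[X_H] = 4782969 · p^{8} = 4782969 · 390625/43046721 = 390625/9.
Numerically: E[X] ≈ 4.34e+04.

E[X] = 4782969 · (5/9)^{8} = 390625/9 ≈ 4.34e+04.


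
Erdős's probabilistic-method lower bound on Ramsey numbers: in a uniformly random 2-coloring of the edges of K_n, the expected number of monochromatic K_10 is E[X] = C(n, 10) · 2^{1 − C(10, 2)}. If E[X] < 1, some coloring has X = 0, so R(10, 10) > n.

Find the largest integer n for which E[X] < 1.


We need C(n, 10) · 2^{1 − 45} < 1, i.e. C(n, 10) < 2^{45 − 1} = 17592186044416.
Check values of n near the boundary:
  n = 94: C(94, 10) = 9041256841903; 9041256841903 < 17592186044416? YES
  n = 95: C(95, 10) = 10104934117421; 10104934117421 < 17592186044416? YES
  n = 96: C(96, 10) = 11279926456656; 11279926456656 < 17592186044416? YES
  n = 97: C(97, 10) = 12576469727536; 12576469727536 < 17592186044416? YES
  n = 98: C(98, 10) = 14005614014756; 14005614014756 < 17592186044416? YES
  n = 99: C(99, 10) = 15579278510796; 15579278510796 < 17592186044416? YES
  n = 100: C(100, 10) = 17310309456440; 17310309456440 < 17592186044416? YES
  n = 101: C(101, 10) = 19212541264840; 19212541264840 < 17592186044416? NO
The largest n with C(n, 10) < 17592186044416 is n = 100 (where E[X] = 2163788682055/2199023255552 ≈ 0.984). Hence R(10, 10) > 100, i.e. R(10, 10) ≥ 101.

Largest n = 100; hence R(10, 10) > 100.


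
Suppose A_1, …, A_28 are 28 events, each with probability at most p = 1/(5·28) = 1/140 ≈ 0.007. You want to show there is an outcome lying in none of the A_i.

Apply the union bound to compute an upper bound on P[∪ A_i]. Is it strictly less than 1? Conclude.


Union bound: P[∪_{i=1}^{28} A_i] ≤ Σ_i P[A_i] ≤ 28·p = 28·(1/140) = 1/5.
Numerically: 1/5 ≈ 0.200.
Is 1/5 < 1? YES.
Since P[∪ A_i] ≤ 1/5 < 1, the complement has P[∩ A_i^c] ≥ 1 − 1/5 = 4/5 > 0, so some outcome avoids every A_i.

28·p = 1/5 ≈ 0.200; existence CERTIFIED by the union bound.


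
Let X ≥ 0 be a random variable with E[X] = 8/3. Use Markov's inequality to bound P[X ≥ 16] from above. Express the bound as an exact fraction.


μ = E[X] = 8/3, a = 16.
Markov: P[X ≥ 16] ≤ μ/a = (8/3)/16 = 1/6.
Numerically: ≈ 0.1667.
(Since a = 16 > μ = 2.6667, the bound 1/6 is < 1 and informative.)

P[X ≥ 16] ≤ 1/6 ≈ 0.1667.


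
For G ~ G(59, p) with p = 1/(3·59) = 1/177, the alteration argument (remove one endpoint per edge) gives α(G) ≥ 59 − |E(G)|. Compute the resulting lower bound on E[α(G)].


E[|E(G)|] = C(59, 2)·p = 1711 · (1/177) = 29/3.
E[α(G)] ≥ n − E[|E(G)|] = 59 − 29/3 = 148/3.
Numerically: ≈ 49.33333.
(This is only a lower bound; the true E[α(G)] may be larger.)

E[α(G)] ≥ 148/3 ≈ 49.33333.


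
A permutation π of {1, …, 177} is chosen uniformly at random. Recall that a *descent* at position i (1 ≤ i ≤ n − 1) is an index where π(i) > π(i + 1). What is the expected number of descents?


Write X = Σ X_I over i = 1, …, 176, with X_I the indicator of one descent.
There are 176 indicators.
For each fixed i, the pair (π(i), π(i+1)) is a uniformly random ordered pair of distinct values from {1, …, 177}; by symmetry P[π(i) > π(i+1)] = 1/2.
By linearity: E[X] = 176 · (1/2) = (177 − 1) · (1/2) = 88 ≈ 88.000000.

E[X] = 88 = 88.000000.


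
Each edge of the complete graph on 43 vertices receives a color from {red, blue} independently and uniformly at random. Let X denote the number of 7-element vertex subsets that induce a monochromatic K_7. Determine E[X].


Let X = Σ_S X_S over the C(43, 7) = 32224114 subsets S of size 7, where X_S = 1 if the K_7 on S is monochromatic.
For a fixed S, the K_7 on S has C(7, 2) = 21 edges. P[all 21 edges red] = (1/2)^21, and likewise for blue, so P[monochromatic] = 2·(1/2)^21 = 2^{1 − 21} = 1/1048576.
By linearity: E[X] = C(43, 7) · 2^{1 − 21} = 32224114 · 1/1048576 = 16112057/524288.
Numerically: E[X] ≈ 30.7313.

E[X] = C(43,7)·2^(1−C(7,2)) = 16112057/524288 ≈ 30.7313.


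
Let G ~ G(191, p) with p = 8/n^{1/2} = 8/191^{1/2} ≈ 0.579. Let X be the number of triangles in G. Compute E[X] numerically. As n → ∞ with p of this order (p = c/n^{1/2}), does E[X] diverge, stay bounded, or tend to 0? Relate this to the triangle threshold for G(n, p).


Number of potential triangles: C(191, 3) = 1143135.
Each occurs with probability p³ ≈ (0.579)³ ≈ 1.93963e-01.
By linearity: E[X] = C(191, 3)·p³ ≈ 1143135 · 1.93963e-01 ≈ 221726.413.
Since α = 1/2 < 1, p = c/n^{1/2} ≫ 1/n is above the triangle threshold p ~ 1/n. Asymptotically E[X] ~ (c³/6)·n^{3(1−α)} = (8³/6)·n^{1.5} → ∞; triangles are abundant w.h.p.

E[X] ≈ 221726.413; in regime p = Θ(1/n^{1/2}) E[X] diverges (above the triangle threshold p ~ 1/n).


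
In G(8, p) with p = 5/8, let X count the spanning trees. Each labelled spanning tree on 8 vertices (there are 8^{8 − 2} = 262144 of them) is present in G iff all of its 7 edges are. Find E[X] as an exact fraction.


K_8 has 8^{8 − 2} = 262144 labelled spanning trees.
For each such spanning tree H, let X_H = 1 if all 7 edges of H are present in G. Then P[X_H = 1] = p^{7} = (5/8)^{7} = 78125/2097152.
Summing the indicators: E[X] = Σ_H E[X_H] = 262144 · p^{7} = 262144 · 78125/2097152 = 78125/8.
Numerically: E[X] ≈ 9766.

E[X] = 262144 · (5/8)^{7} = 78125/8 ≈ 9766.


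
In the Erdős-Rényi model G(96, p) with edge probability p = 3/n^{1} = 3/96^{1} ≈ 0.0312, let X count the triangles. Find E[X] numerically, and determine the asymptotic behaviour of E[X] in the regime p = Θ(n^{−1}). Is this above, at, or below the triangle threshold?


Number of potential triangles: C(96, 3) = 142880.
Each occurs with probability p³ ≈ (0.0312)³ ≈ 3.05176e-05.
By linearity: E[X] = C(96, 3)·p³ ≈ 142880 · 3.05176e-05 ≈ 4.360.
Here α = 1, so p = 3/n is exactly at the triangle threshold p ~ 1/n. Asymptotically E[X] → c³/6 = 3³/6 = 9/2 ≈ 4.500, a bounded constant. In this regime the triangle count is asymptotically Poisson(c³/6).

E[X] ≈ 4.360; in regime p = Θ(1/n^{1}) E[X] stays bounded (at the triangle threshold p ~ 1/n).


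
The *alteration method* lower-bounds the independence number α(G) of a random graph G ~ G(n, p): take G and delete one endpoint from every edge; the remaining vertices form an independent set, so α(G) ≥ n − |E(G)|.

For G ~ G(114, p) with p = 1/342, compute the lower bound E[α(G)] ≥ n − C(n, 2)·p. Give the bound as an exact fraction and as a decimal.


E[|E(G)|] = C(114, 2)·p = 6441 · (1/342) = 113/6.
E[α(G)] ≥ n − E[|E(G)|] = 114 − 113/6 = 571/6.
Numerically: ≈ 95.16667.
(This is only a lower bound; the true E[α(G)] may be larger.)

E[α(G)] ≥ 571/6 ≈ 95.16667.


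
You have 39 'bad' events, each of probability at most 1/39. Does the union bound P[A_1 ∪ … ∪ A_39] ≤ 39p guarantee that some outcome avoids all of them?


Union bound: P[∪_{i=1}^{39} A_i] ≤ Σ_i P[A_i] ≤ 39·p = 39·(1/39) = 1.
Numerically: 1 ≈ 1.000.
Is 1 < 1? NO.
Since the bound 1 is ≥ 1, the union bound is uninformative here; it does NOT by itself certify existence.

39·p = 1 ≈ 1.000; existence NOT certified by the union bound.


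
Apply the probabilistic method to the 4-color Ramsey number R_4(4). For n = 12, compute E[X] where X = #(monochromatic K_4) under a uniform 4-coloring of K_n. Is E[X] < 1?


E[X] = C(12, 4) · 4^{1 − 6} = 495 · 4^{−5} = 495/1024.
As a reduced fraction: E[X] = 495/1024 ≈ 0.4833984.
Is E[X] < 1? YES.
Since E[X] < 1, there exists a 4-coloring of K_{12} with no monochromatic K_4; hence R_4(4) > 12.

E[X] = 495/1024 ≈ 0.4833984; E[X] < 1, so R_4(4) > 12.


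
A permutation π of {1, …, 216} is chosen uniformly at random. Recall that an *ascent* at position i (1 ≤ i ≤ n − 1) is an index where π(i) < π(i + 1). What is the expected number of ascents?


Write X = Σ X_I over i = 1, …, 215, with X_I the indicator of one ascent.
There are 215 indicators.
For each fixed i, the pair (π(i), π(i+1)) is a uniformly random ordered pair of distinct values from {1, …, 216}; by symmetry P[π(i) < π(i+1)] = 1/2.
By linearity: E[X] = 215 · (1/2) = (216 − 1) · (1/2) = 215/2 ≈ 107.500000.

E[X] = 215/2 = 107.500000.


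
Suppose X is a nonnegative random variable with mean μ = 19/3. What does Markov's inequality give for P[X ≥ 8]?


μ = E[X] = 19/3, a = 8.
Markov: P[X ≥ 8] ≤ μ/a = (19/3)/8 = 19/24.
Numerically: ≈ 0.7917.
(Since a = 8 > μ = 6.3333, the bound 19/24 is < 1 and informative.)

P[X ≥ 8] ≤ 19/24 ≈ 0.7917.


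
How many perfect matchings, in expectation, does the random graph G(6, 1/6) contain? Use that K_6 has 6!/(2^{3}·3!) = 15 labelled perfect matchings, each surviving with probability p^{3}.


K_6 has 6!/(2^{3}·3!) = 15 labelled perfect matchings.
For each such perfect matching H, let X_H = 1 if all 3 edges of H are present in G. Then P[X_H = 1] = p^{3} = (1/6)^{3} = 1/216.
Summing the indicators: E[X] = Σ_H E[X_H] = 15 · p^{3} = 15 · 1/216 = 5/72.
Numerically: E[X] ≈ 0.06944.

E[X] = 15 · (1/6)^{3} = 5/72 ≈ 0.06944.


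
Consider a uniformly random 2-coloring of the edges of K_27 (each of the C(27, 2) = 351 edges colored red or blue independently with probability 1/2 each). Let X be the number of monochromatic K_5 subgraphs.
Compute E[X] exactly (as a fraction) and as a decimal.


Let X = Σ_S X_S over the C(27, 5) = 80730 subsets S of size 5, where X_S = 1 if the K_5 on S is monochromatic.
For a fixed S, the K_5 on S has C(5, 2) = 10 edges. P[all 10 edges red] = (1/2)^10, and likewise for blue, so P[monochromatic] = 2·(1/2)^10 = 2^{1 − 10} = 1/512.
By linearity: E[X] = C(27, 5) · 2^{1 − 10} = 80730 · 1/512 = 40365/256.
Numerically: E[X] ≈ 157.675781.

E[X] = C(27,5)·2^(1−C(5,2)) = 40365/256 ≈ 157.675781.


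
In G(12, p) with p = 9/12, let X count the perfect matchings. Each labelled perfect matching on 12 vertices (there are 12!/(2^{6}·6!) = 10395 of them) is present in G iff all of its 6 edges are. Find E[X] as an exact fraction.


K_12 has 12!/(2^{6}·6!) = 10395 labelled perfect matchings.
For each such perfect matching H, let X_H = 1 if all 6 edges of H are present in G. Then P[X_H = 1] = p^{6} = (3/4)^{6} = 729/4096.
Summing the indicators: E[X] = Σ_H E[X_H] = 10395 · p^{6} = 10395 · 729/4096 = 7577955/4096.
Numerically: E[X] ≈ 1.85e+03.

E[X] = 10395 · (3/4)^{6} = 7577955/4096 ≈ 1.85e+03.


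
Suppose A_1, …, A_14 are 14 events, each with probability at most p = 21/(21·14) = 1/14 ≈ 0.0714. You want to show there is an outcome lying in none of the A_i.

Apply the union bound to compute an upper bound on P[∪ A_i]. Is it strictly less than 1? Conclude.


Union bound: P[∪_{i=1}^{14} A_i] ≤ Σ_i P[A_i] ≤ 14·p = 14·(1/14) = 1.
Numerically: 1 ≈ 1.0000.
Is 1 < 1? NO.
Since the bound 1 is ≥ 1, the union bound is uninformative here; it does NOT by itself certify existence.

14·p = 1 ≈ 1.0000; existence NOT certified by the union bound.


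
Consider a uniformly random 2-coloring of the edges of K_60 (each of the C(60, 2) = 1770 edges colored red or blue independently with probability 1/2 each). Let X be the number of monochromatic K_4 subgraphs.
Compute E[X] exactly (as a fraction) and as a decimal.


Let X = Σ_S X_S over the C(60, 4) = 487635 subsets S of size 4, where X_S = 1 if the K_4 on S is monochromatic.
For a fixed S, the K_4 on S has C(4, 2) = 6 edges. P[all 6 edges red] = (1/2)^6, and likewise for blue, so P[monochromatic] = 2·(1/2)^6 = 2^{1 − 6} = 1/32.
Summing: E[X] = C(60, 4) · 2^{1 − 6} = 487635 · 1/32 = 487635/32.
Numerically: E[X] ≈ 15238.594.

E[X] = C(60,4)·2^(1−C(4,2)) = 487635/32 ≈ 15238.594.


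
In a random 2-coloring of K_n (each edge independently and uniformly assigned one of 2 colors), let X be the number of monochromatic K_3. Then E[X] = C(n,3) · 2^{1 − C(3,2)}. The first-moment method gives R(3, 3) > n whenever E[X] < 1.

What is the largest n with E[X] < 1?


We need C(n, 3) · 2^{1 − 3} < 1, i.e. C(n, 3) < 2^{3 − 1} = 4.
Check values of n near the boundary:
  n = 3: C(3, 3) = 1; 1 < 4? YES
  n = 4: C(4, 3) = 4; 4 < 4? NO
  n = 5: C(5, 3) = 10; 10 < 4? NO
  n = 6: C(6, 3) = 20; 20 < 4? NO
The largest n with C(n, 3) < 4 is n = 3 (where E[X] = 1/4 ≈ 0.25000). Hence R(3, 3) > 3, i.e. R(3, 3) ≥ 4.

Largest n = 3; hence R(3, 3) > 3.


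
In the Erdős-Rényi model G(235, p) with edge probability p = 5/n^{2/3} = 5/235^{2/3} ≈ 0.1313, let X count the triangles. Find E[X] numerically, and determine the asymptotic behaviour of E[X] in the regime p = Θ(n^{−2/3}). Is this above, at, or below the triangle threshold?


Number of potential triangles: C(235, 3) = 2135445.
Each occurs with probability p³ ≈ (0.1313)³ ≈ 2.2634676e-03.
By linearity: E[X] = C(235, 3)·p³ ≈ 2135445 · 2.2634676e-03 ≈ 4833.51064.
Since α = 2/3 < 1, p = c/n^{2/3} ≫ 1/n is above the triangle threshold p ~ 1/n. Asymptotically E[X] ~ (c³/6)·n^{3(1−α)} = (5³/6)·n^{1} → ∞; triangles are abundant w.h.p.

E[X] ≈ 4833.51064; in regime p = Θ(1/n^{2/3}) E[X] diverges (above the triangle threshold p ~ 1/n).


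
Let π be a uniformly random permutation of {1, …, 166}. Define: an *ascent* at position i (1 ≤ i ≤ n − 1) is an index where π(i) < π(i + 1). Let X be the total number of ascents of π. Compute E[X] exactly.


Write X = Σ X_I over i = 1, …, 165, with X_I the indicator of one ascent.
There are 165 indicators.
For each fixed i, the pair (π(i), π(i+1)) is a uniformly random ordered pair of distinct values from {1, …, 166}; by symmetry P[π(i) < π(i+1)] = 1/2.
By linearity: E[X] = 165 · (1/2) = (166 − 1) · (1/2) = 165/2 ≈ 82.5000.

E[X] = 165/2 = 82.5000.


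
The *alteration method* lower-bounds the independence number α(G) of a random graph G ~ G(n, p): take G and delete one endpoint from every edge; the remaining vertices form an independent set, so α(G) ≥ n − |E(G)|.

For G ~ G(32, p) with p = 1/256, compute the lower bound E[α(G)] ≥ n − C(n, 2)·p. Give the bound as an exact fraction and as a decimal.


E[|E(G)|] = C(32, 2)·p = 496 · (1/256) = 31/16.
E[α(G)] ≥ n − E[|E(G)|] = 32 − 31/16 = 481/16.
Numerically: ≈ 30.06250.
(This is only a lower bound; the true E[α(G)] may be larger.)

E[α(G)] ≥ 481/16 ≈ 30.06250.


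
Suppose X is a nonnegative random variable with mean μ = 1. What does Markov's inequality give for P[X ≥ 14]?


μ = E[X] = 1, a = 14.
Markov: P[X ≥ 14] ≤ μ/a = (1)/14 = 1/14.
Numerically: ≈ 0.071.
(Since a = 14 > μ = 1.000, the bound 1/14 is < 1 and informative.)

P[X ≥ 14] ≤ 1/14 ≈ 0.071.


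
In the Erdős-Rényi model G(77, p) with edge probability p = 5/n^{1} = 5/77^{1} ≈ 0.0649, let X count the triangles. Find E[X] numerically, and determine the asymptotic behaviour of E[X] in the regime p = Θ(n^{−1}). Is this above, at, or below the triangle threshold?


Number of potential triangles: C(77, 3) = 73150.
Each occurs with probability p³ ≈ (0.0649)³ ≈ 2.73803e-04.
By linearity: E[X] = C(77, 3)·p³ ≈ 73150 · 2.73803e-04 ≈ 20.029.
Here α = 1, so p = 5/n is exactly at the triangle threshold p ~ 1/n. Asymptotically E[X] → c³/6 = 5³/6 = 125/6 ≈ 20.833, a bounded constant. In this regime the triangle count is asymptotically Poisson(c³/6).

E[X] ≈ 20.029; in regime p = Θ(1/n^{1}) E[X] stays bounded (at the triangle threshold p ~ 1/n).


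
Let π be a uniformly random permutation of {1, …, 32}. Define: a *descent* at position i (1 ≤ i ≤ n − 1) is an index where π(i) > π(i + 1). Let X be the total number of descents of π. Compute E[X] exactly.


Write X = Σ X_I over i = 1, …, 31, with X_I the indicator of one descent.
There are 31 indicators.
For each fixed i, the pair (π(i), π(i+1)) is a uniformly random ordered pair of distinct values from {1, …, 32}; by symmetry P[π(i) > π(i+1)] = 1/2.
By linearity: E[X] = 31 · (1/2) = (32 − 1) · (1/2) = 31/2 ≈ 15.5000.

E[X] = 31/2 = 15.5000.


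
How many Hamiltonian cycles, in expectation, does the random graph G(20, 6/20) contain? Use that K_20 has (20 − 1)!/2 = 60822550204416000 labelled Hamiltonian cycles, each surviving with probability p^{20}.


K_20 has (20 − 1)!/2 = 60822550204416000 labelled Hamiltonian cycles.
For each such Hamiltonian cycle H, let X_H = 1 if all 20 edges of H are present in G. Then P[X_H = 1] = p^{20} = (3/10)^{20} = 3486784401/100000000000000000000.
Summing the indicators: E[X] = Σ_H E[X_H] = 60822550204416000 · p^{20} = 60822550204416000 · 3486784401/100000000000000000000 = 51776152168407487821/24414062500000.
Numerically: E[X] ≈ 2.12075e+06.

E[X] = 60822550204416000 · (3/10)^{20} = 51776152168407487821/24414062500000 ≈ 2.12075e+06.


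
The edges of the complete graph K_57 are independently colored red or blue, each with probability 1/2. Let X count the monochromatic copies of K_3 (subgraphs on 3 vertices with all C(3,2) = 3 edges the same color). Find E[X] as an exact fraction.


Let X = Σ_S X_S over the C(57, 3) = 29260 subsets S of size 3, where X_S = 1 if the K_3 on S is monochromatic.
For a fixed S, the K_3 on S has C(3, 2) = 3 edges. P[all 3 edges red] = (1/2)^3, and likewise for blue, so P[monochromatic] = 2·(1/2)^3 = 2^{1 − 3} = 1/4.
By linearity: E[X] = C(57, 3) · 2^{1 − 3} = 29260 · 1/4 = 7315.
Numerically: E[X] ≈ 7315.00000.

E[X] = C(57,3)·2^(1−C(3,2)) = 7315 ≈ 7315.00000.


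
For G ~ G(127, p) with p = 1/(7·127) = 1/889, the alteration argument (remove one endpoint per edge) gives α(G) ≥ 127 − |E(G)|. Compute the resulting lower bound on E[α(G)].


E[|E(G)|] = C(127, 2)·p = 8001 · (1/889) = 9.
E[α(G)] ≥ n − E[|E(G)|] = 127 − 9 = 118.
Numerically: ≈ 118.000000.
(This is only a lower bound; the true E[α(G)] may be larger.)

E[α(G)] ≥ 118 ≈ 118.000000.


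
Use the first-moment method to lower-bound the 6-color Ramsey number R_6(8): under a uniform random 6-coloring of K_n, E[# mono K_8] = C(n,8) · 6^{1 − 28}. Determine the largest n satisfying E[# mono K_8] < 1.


We need C(n, 8) · 6^{1 − 28} < 1, i.e. C(n, 8) < 6^{28 − 1} = 1023490369077469249536.
Check values of n near the boundary:
  n = 1591: C(1591, 8) = 1000427749141189953870; 1000427749141189953870 < 1023490369077469249536? YES
  n = 1592: C(1592, 8) = 1005480414540892933435; 1005480414540892933435 < 1023490369077469249536? YES
  n = 1593: C(1593, 8) = 1010555394551193970323; 1010555394551193970323 < 1023490369077469249536? YES
  n = 1594: C(1594, 8) = 1015652773590544255167; 1015652773590544255167 < 1023490369077469249536? YES
  n = 1595: C(1595, 8) = 1020772636343363633895; 1020772636343363633895 < 1023490369077469249536? YES
  n = 1596: C(1596, 8) = 1025915067760710553965; 1025915067760710553965 < 1023490369077469249536? NO
The largest n with C(n, 8) < 1023490369077469249536 is n = 1595 (where E[X] = 113419181815929292655/113721152119718805504 ≈ 0.9973). Hence R_6(8) > 1595, i.e. R_6(8) ≥ 1596.

Largest n = 1595; hence R_6(8) > 1595.


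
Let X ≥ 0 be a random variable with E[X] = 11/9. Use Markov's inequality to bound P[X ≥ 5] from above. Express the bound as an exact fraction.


μ = E[X] = 11/9, a = 5.
Markov: P[X ≥ 5] ≤ μ/a = (11/9)/5 = 11/45.
Numerically: ≈ 0.2444.
(Since a = 5 > μ = 1.2222, the bound 11/45 is < 1 and informative.)

P[X ≥ 5] ≤ 11/45 ≈ 0.2444.


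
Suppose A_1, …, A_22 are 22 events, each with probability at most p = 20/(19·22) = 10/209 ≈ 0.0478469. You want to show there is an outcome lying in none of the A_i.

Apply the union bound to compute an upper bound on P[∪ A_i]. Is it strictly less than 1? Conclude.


Union bound: P[∪_{i=1}^{22} A_i] ≤ Σ_i P[A_i] ≤ 22·p = 22·(10/209) = 20/19.
Numerically: 20/19 ≈ 1.0526316.
Is 20/19 < 1? NO.
Since the bound 20/19 is ≥ 1, the union bound is uninformative here; it does NOT by itself certify existence.

22·p = 20/19 ≈ 1.0526316; existence NOT certified by the union bound.


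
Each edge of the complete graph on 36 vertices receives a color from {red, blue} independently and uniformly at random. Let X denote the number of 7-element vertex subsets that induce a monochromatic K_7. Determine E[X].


Let X = Σ_S X_S over the C(36, 7) = 8347680 subsets S of size 7, where X_S = 1 if the K_7 on S is monochromatic.
For a fixed S, the K_7 on S has C(7, 2) = 21 edges. P[all 21 edges red] = (1/2)^21, and likewise for blue, so P[monochromatic] = 2·(1/2)^21 = 2^{1 − 21} = 1/1048576.
By linearity of expectation: E[X] = C(36, 7) · 2^{1 − 21} = 8347680 · 1/1048576 = 260865/32768.
Numerically: E[X] ≈ 7.9610.

E[X] = C(36,7)·2^(1−C(7,2)) = 260865/32768 ≈ 7.9610.


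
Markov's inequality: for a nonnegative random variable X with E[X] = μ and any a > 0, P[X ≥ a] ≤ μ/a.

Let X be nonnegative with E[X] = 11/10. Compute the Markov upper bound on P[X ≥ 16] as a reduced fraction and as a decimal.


μ = E[X] = 11/10, a = 16.
Markov: P[X ≥ 16] ≤ μ/a = (11/10)/16 = 11/160.
Numerically: ≈ 0.068750.
(Since a = 16 > μ = 1.100000, the bound 11/160 is < 1 and informative.)

P[X ≥ 16] ≤ 11/160 ≈ 0.068750.


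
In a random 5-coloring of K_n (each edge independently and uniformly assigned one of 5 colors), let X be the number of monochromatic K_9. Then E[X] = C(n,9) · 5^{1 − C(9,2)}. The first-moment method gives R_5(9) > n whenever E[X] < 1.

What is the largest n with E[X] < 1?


We need C(n, 9) · 5^{1 − 36} < 1, i.e. C(n, 9) < 5^{36 − 1} = 2910383045673370361328125.
Check values of n near the boundary:
  n = 2168: C(2168, 9) = 2867804175977929537095120; 2867804175977929537095120 < 2910383045673370361328125? YES
  n = 2169: C(2169, 9) = 2879753360044504243499683; 2879753360044504243499683 < 2910383045673370361328125? YES
  n = 2170: C(2170, 9) = 2891746779868845075610510; 2891746779868845075610510 < 2910383045673370361328125? YES
  n = 2171: C(2171, 9) = 2903784578674959601827205; 2903784578674959601827205 < 2910383045673370361328125? YES
  n = 2172: C(2172, 9) = 2915866900084148060642020; 2915866900084148060642020 < 2910383045673370361328125? NO
The largest n with C(n, 9) < 2910383045673370361328125 is n = 2171 (where E[X] = 580756915734991920365441/582076609134674072265625 ≈ 0.9977). Hence R_5(9) > 2171, i.e. R_5(9) ≥ 2172.

Largest n = 2171; hence R_5(9) > 2171.


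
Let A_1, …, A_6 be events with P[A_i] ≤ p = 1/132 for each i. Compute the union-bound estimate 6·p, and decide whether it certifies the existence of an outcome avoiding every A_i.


Union bound: P[∪_{i=1}^{6} A_i] ≤ Σ_i P[A_i] ≤ 6·p = 6·(1/132) = 1/22.
Numerically: 1/22 ≈ 0.045.
Is 1/22 < 1? YES.
Since P[∪ A_i] ≤ 1/22 < 1, the complement has P[∩ A_i^c] ≥ 1 − 1/22 = 21/22 > 0, so some outcome avoids every A_i.

6·p = 1/22 ≈ 0.045; existence CERTIFIED by the union bound.


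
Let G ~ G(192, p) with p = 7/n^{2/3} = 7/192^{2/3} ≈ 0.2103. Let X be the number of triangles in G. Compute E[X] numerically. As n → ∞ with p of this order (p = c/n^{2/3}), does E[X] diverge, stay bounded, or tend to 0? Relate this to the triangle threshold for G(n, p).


Number of potential triangles: C(192, 3) = 1161280.
Each occurs with probability p³ ≈ (0.2103)³ ≈ 9.304470e-03.
By linearity: E[X] = C(192, 3)·p³ ≈ 1161280 · 9.304470e-03 ≈ 10805.0955.
Since α = 2/3 < 1, p = c/n^{2/3} ≫ 1/n is above the triangle threshold p ~ 1/n. Asymptotically E[X] ~ (c³/6)·n^{3(1−α)} = (7³/6)·n^{1} → ∞; triangles are abundant w.h.p.

E[X] ≈ 10805.0955; in regime p = Θ(1/n^{2/3}) E[X] diverges (above the triangle threshold p ~ 1/n).


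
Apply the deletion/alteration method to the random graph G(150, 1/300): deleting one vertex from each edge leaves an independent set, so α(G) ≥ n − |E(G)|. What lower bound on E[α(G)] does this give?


E[|E(G)|] = C(150, 2)·p = 11175 · (1/300) = 149/4.
E[α(G)] ≥ n − E[|E(G)|] = 150 − 149/4 = 451/4.
Numerically: ≈ 112.750000.
(This is only a lower bound; the true E[α(G)] may be larger.)

E[α(G)] ≥ 451/4 ≈ 112.750000.


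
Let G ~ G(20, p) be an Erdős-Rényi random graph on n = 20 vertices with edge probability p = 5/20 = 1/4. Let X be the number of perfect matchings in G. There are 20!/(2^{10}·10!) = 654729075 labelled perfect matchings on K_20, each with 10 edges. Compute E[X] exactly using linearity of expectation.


K_20 has 20!/(2^{10}·10!) = 654729075 labelled perfect matchings.
For each such perfect matching H, let X_H = 1 if all 10 edges of H are present in G. Then P[X_H = 1] = p^{10} = (1/4)^{10} = 1/1048576.
By linearity of expectation: E[X] = Σ_H E[X_H] = 654729075 · p^{10} = 654729075 · 1/1048576 = 654729075/1048576.
Numerically: E[X] ≈ 624.4.

E[X] = 654729075 · (1/4)^{10} = 654729075/1048576 ≈ 624.4.


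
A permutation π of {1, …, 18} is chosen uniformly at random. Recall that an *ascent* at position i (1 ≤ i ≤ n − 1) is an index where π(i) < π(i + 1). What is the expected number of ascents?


Write X = Σ X_I over i = 1, …, 17, with X_I the indicator of one ascent.
There are 17 indicators.
For each fixed i, the pair (π(i), π(i+1)) is a uniformly random ordered pair of distinct values from {1, …, 18}; by symmetry P[π(i) < π(i+1)] = 1/2.
By linearity: E[X] = 17 · (1/2) = (18 − 1) · (1/2) = 17/2 ≈ 8.500.

E[X] = 17/2 = 8.500.


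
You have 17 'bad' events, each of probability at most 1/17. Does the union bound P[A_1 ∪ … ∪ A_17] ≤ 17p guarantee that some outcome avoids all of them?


Union bound: P[∪_{i=1}^{17} A_i] ≤ Σ_i P[A_i] ≤ 17·p = 17·(1/17) = 1.
Numerically: 1 ≈ 1.000000.
Is 1 < 1? NO.
Since the bound 1 is ≥ 1, the union bound is uninformative here; it does NOT by itself certify existence.

17·p = 1 ≈ 1.000000; existence NOT certified by the union bound.


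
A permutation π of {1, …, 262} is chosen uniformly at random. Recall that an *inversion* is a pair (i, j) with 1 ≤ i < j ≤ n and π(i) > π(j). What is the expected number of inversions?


Write X = Σ X_I over the C(262, 2) = 34191 pairs i < j, with X_I the indicator of one inversion.
There are 34191 indicators.
For each fixed pair i < j, the values π(i) and π(j) are two distinct elements of {1, …, 262} in uniformly random order; by symmetry P[π(i) > π(j)] = 1/2.
By linearity: E[X] = 34191 · (1/2) = C(262, 2) · (1/2) = 34191/2 = 34191/2 ≈ 17095.500000.

E[X] = 34191/2 = 17095.500000.


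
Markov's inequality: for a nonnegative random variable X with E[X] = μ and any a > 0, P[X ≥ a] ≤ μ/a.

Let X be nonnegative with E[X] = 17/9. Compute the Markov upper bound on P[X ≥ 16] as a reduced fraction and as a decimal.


μ = E[X] = 17/9, a = 16.
Markov: P[X ≥ 16] ≤ μ/a = (17/9)/16 = 17/144.
Numerically: ≈ 0.118.
(Since a = 16 > μ = 1.889, the bound 17/144 is < 1 and informative.)

P[X ≥ 16] ≤ 17/144 ≈ 0.118.


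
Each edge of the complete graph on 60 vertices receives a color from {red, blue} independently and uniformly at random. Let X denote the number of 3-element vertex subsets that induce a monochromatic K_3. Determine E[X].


Let X = Σ_S X_S over the C(60, 3) = 34220 subsets S of size 3, where X_S = 1 if the K_3 on S is monochromatic.
For a fixed S, the K_3 on S has C(3, 2) = 3 edges. P[all 3 edges red] = (1/2)^3, and likewise for blue, so P[monochromatic] = 2·(1/2)^3 = 2^{1 − 3} = 1/4.
By linearity: E[X] = C(60, 3) · 2^{1 − 3} = 34220 · 1/4 = 8555.
Numerically: E[X] ≈ 8555.00000.

E[X] = C(60,3)·2^(1−C(3,2)) = 8555 ≈ 8555.00000.


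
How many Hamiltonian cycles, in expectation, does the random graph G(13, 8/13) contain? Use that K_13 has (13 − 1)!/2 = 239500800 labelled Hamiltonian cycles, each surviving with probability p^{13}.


K_13 has (13 − 1)!/2 = 239500800 labelled Hamiltonian cycles.
For each such Hamiltonian cycle H, let X_H = 1 if all 13 edges of H are present in G. Then P[X_H = 1] = p^{13} = (8/13)^{13} = 549755813888/302875106592253.
By linearity of expectation: E[X] = Σ_H E[X_H] = 239500800 · p^{13} = 239500800 · 549755813888/302875106592253 = 131666957230827110400/302875106592253.
Numerically: E[X] ≈ 4.347e+05.

E[X] = 239500800 · (8/13)^{13} = 131666957230827110400/302875106592253 ≈ 4.347e+05.


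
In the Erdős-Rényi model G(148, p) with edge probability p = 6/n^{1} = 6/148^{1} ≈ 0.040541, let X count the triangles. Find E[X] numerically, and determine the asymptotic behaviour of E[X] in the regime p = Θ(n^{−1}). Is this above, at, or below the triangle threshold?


Number of potential triangles: C(148, 3) = 529396.
Each occurs with probability p³ ≈ (0.040541)³ ≈ 6.6629815e-05.
By linearity: E[X] = C(148, 3)·p³ ≈ 529396 · 6.6629815e-05 ≈ 35.27356.
Here α = 1, so p = 6/n is exactly at the triangle threshold p ~ 1/n. Asymptotically E[X] → c³/6 = 6³/6 = 36 ≈ 36.00000, a bounded constant. In this regime the triangle count is asymptotically Poisson(c³/6).

E[X] ≈ 35.27356; in regime p = Θ(1/n^{1}) E[X] stays bounded (at the triangle threshold p ~ 1/n).


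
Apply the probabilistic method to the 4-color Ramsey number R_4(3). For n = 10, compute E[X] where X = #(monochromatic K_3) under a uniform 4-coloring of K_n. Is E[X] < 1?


E[X] = C(10, 3) · 4^{1 − 3} = 120 · 4^{−2} = 120/16.
As a reduced fraction: E[X] = 15/2 ≈ 7.5000000.
Is E[X] < 1? NO.
Since E[X] ≥ 1, the first-moment bound is inconclusive at n = 10; it does NOT by itself certify R_4(3) > 10.

E[X] = 15/2 ≈ 7.5000000; E[X] ≥ 1; first-moment method inconclusive here.


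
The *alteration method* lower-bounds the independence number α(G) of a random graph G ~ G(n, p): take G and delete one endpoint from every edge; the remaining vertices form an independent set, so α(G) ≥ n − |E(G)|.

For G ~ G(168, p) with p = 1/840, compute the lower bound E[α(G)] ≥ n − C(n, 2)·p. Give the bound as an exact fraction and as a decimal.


E[|E(G)|] = C(168, 2)·p = 14028 · (1/840) = 167/10.
E[α(G)] ≥ n − E[|E(G)|] = 168 − 167/10 = 1513/10.
Numerically: ≈ 151.300000.
(This is only a lower bound; the true E[α(G)] may be larger.)

E[α(G)] ≥ 1513/10 ≈ 151.300000.


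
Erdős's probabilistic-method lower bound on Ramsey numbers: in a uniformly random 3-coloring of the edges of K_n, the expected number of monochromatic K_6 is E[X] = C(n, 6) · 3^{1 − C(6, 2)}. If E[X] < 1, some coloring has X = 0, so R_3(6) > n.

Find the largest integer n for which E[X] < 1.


We need C(n, 6) · 3^{1 − 15} < 1, i.e. C(n, 6) < 3^{15 − 1} = 4782969.
Check values of n near the boundary:
  n = 37: C(37, 6) = 2324784; 2324784 < 4782969? YES
  n = 38: C(38, 6) = 2760681; 2760681 < 4782969? YES
  n = 39: C(39, 6) = 3262623; 3262623 < 4782969? YES
  n = 40: C(40, 6) = 3838380; 3838380 < 4782969? YES
  n = 41: C(41, 6) = 4496388; 4496388 < 4782969? YES
  n = 42: C(42, 6) = 5245786; 5245786 < 4782969? NO
The largest n with C(n, 6) < 4782969 is n = 41 (where E[X] = 1498796/1594323 ≈ 0.9401). Hence R_3(6) > 41, i.e. R_3(6) ≥ 42.

Largest n = 41; hence R_3(6) > 41.
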